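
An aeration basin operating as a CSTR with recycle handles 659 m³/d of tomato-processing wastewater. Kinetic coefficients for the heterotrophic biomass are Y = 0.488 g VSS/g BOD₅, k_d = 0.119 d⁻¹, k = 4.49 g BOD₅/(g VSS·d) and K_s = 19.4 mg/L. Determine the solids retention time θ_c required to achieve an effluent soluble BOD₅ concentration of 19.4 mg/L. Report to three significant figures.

From 1/θ_c = Y·k·S/(K_s + S) − k_d: Y·k·S/(K_s+S) = 0.488 × 4.49 × 19.4 / (19.4 + 19.4) = 1.096 d⁻¹.
1/θ_c = 1.096 − 0.119 = 0.9766 d⁻¹, so θ_c = 1.024 d.

θ_c ≈ 1.02 d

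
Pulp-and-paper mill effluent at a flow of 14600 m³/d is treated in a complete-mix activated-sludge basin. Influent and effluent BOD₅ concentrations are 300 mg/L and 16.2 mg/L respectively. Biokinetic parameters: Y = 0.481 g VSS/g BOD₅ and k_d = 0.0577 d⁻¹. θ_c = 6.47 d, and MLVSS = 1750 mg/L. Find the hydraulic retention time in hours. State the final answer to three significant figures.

Steady-state biomass mass balance: V·X·(1 + k_d·θ_c) = Y·Q·(S₀ − S)·θ_c, so V = 0.481 × 14600 × (300 − 16.2) × 6.47 / [1750 × (1 + 0.0577 × 6.47)] = 1.29×10^7 / 2403 = 5365 m³.
Hydraulic retention time τ = V/Q = 5365 / 14600 = 0.3675 d = 8.820 h.

τ ≈ 8.82 h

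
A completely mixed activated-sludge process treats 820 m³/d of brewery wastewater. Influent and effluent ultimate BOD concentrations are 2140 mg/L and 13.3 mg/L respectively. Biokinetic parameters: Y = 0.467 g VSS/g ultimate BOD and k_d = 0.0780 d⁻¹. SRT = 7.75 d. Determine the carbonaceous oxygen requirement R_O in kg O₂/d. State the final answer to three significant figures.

R_O ≈ 1020 kg O₂/d

The observed yield is Y_obs = Y/(1 + k_d·θ_c) = 0.467 / (1 + 0.0780 × 7.75) = 0.467 / 1.605 = 0.2911 g VSS per g ultimate BOD removed.
Substrate removed = Q·(S₀ − S) = 820 m³/d × (2140 − 13.3) g/m³ = 1.74×10^6 g/d = 1744 kg/d.
Net sludge production P_X = 0.2911 × 1744 = 507.6 kg VSS/d.
R_O = Q·ΔS − 1.42 P_X = 1744 − 720.8 = 1023 kg O₂/d.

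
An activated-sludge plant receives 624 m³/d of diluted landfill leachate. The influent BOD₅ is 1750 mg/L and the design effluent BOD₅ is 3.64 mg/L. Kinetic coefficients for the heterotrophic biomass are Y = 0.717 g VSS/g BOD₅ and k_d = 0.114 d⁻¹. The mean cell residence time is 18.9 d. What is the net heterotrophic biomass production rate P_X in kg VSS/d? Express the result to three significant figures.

Observed yield with endogenous decay: Y_obs = Y / (1 + k_d·θ_c) = 0.717 / (1 + 0.114 × 18.9) = 0.717 / 3.155 = 0.2273 g VSS/g BOD₅.
Q·(S₀ − S) = 624 × (1750 − 3.64) × 10⁻³ = 1090 kg/d removed.
Biomass produced: P_X = Y_obs·Q·ΔS = 0.2273 × 1090 ≈ 247.7 kg VSS/d.

P_X ≈ 248 kg VSS/d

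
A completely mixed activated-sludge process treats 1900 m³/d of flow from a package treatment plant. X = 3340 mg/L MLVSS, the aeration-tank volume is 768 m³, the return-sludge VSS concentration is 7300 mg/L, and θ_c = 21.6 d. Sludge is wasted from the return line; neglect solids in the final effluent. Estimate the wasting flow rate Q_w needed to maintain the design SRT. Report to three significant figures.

Q_w = (V·X)/(θ_c X_r) = 768.0 × 3340 / (21.6 × 7300) = 16.27 m³/d.

Q_w ≈ 16.3 m³/d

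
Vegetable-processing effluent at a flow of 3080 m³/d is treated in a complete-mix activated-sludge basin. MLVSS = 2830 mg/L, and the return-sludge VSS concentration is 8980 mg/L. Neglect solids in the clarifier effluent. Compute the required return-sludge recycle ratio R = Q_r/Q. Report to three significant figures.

R ≈ 0.460

Solids balance on the clarifier gives (1+R)X = R·X_r, so R = X/(X_r − X) = 2830 / (8980 − 2830) = 0.4602.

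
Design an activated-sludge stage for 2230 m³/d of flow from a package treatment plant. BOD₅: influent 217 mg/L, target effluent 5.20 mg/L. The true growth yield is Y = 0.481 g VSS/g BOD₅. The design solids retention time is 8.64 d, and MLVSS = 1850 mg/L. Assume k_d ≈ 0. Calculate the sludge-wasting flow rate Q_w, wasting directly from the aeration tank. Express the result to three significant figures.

Q_w ≈ 123 m³/d

V·X = Y·Q·ΔS·θ_c gives V = 0.481 × 2230 × (217 − 5.20) × 8.64 / 1850 = 1061 m³.
Wasting from the aeration tank: Q_w = V / θ_c = 1061 / 8.64 = 122.8 m³/d.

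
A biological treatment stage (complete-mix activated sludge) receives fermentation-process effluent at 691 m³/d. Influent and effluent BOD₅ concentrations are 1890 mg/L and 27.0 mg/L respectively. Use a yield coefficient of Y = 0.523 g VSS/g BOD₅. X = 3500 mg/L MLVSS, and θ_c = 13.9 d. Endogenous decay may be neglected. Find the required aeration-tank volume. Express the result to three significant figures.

V ≈ 2670 m³

V·X = Y·Q·ΔS·θ_c gives V = 0.523 × 691 × (1890 − 27.0) × 13.9 / 3500 = 2674 m³.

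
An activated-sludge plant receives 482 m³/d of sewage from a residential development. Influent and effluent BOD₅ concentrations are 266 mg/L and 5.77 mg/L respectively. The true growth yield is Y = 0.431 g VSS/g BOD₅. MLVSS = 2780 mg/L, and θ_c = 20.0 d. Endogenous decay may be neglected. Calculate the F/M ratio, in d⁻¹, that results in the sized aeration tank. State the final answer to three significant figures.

F/M ≈ 0.119 d⁻¹

Biomass mass balance (decay neglected): V·X = Y·Q·(S₀ − S)·θ_c, so V = 0.431 × 482 × (266 − 5.77) × 20.0 / 2780 = 388.9 m³.
F/M = Q·S₀ / (V·X) = 482 × 266 / (388.9 × 2780) = 0.1186 g BOD₅·(g VSS·d)⁻¹.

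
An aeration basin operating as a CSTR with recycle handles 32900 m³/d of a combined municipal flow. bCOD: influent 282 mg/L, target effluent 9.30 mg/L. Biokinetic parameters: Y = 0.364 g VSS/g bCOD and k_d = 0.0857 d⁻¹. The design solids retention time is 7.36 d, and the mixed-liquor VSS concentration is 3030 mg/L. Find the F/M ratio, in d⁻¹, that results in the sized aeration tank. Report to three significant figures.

F/M ≈ 0.629 d⁻¹

Steady-state biomass mass balance: V·X·(1 + k_d·θ_c) = Y·Q·(S₀ − S)·θ_c, so V = 0.364 × 32900 × (282 − 9.30) × 7.36 / [3030 × (1 + 0.0857 × 7.36)] = 2.4×10^7 / 4941 = 4864 m³.
F/M = applied load / biomass = Q·S₀/(V·X) = 32900 × 282 / (4864 × 3030) = 0.6295 d⁻¹.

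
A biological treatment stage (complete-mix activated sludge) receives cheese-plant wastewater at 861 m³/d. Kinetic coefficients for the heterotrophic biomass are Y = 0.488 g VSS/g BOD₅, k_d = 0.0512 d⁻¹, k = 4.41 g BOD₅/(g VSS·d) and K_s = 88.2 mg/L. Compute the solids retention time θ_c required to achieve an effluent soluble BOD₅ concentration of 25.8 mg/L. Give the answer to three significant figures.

θ_c ≈ 2.29 d

Specific growth rate at S = 25.8 mg/L: μ = YkS/(K_s+S) = 0.488·4.41·25.8/(88.2+25.8) = 0.4870 d⁻¹.
θ_c = 1/(μ − k_d) = 1/(0.4870 − 0.0512) = 1/0.4358 = 2.294 d.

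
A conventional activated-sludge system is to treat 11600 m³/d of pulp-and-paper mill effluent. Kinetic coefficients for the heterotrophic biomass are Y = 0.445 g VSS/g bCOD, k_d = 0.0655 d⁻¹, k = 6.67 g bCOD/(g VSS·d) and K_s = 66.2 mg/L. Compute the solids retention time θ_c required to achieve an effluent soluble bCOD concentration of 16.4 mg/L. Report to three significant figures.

θ_c ≈ 1.91 d

At the target effluent, Y k S/(K_s+S) = 0.445×6.67×16.4/82.60 = 0.5893 d⁻¹.
1/θ_c = 0.5893 − 0.0655 = 0.5238 d⁻¹, so θ_c = 1.909 d.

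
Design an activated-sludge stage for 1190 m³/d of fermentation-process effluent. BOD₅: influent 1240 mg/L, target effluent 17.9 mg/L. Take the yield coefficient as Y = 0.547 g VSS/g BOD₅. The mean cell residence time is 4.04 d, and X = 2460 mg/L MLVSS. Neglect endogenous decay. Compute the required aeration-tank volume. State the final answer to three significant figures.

V·X = Y·Q·ΔS·θ_c gives V = 0.547 × 1190 × (1240 − 17.9) × 4.04 / 2460 = 1306 m³.

V ≈ 1310 m³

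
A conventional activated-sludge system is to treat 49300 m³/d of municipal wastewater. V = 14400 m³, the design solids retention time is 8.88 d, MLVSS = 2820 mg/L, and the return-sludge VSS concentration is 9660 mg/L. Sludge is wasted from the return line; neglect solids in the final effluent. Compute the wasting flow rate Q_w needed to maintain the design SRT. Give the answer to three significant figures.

Wasting from the return line (neglecting effluent solids): Q_w = V·X / (θ_c·X_r) = 14400 × 2820 / (8.88 × 9660) = 473.4 m³/d.

Q_w ≈ 473 m³/d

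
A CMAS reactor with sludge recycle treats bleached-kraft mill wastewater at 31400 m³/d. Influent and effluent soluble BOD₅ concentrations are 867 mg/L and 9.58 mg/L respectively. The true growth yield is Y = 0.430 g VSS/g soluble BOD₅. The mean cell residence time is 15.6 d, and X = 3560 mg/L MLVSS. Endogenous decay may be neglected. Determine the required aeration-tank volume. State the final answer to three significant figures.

With k_d = 0 the design equation reduces to V = Y Q (S₀−S) θ_c / X = 0.430 × 31400 × (867 − 9.58) × 15.6 / 3560 = 50730 m³.

V ≈ 50700 m³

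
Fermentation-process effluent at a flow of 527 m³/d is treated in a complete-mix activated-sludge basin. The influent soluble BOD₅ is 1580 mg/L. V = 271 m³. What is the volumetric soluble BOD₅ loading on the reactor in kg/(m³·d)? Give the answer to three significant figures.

L_v ≈ 3.07 kg soluble BOD₅/(m³·d)

Applied soluble BOD₅ load per unit volume = Q·S₀/V = (527 × 1580/1000)/271.0 = 3.073 kg soluble BOD₅·m⁻³·d⁻¹.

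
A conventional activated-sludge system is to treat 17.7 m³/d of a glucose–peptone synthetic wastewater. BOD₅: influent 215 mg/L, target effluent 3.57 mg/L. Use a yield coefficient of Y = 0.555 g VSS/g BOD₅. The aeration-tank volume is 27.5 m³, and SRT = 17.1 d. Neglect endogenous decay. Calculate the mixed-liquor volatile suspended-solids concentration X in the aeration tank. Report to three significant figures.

X = Y·Q·ΔS·θ_c / V = 0.555 × 17.7 × (215 − 3.57) × 17.1 / 27.5 = 1292 mg/L.

X ≈ 1290 mg/L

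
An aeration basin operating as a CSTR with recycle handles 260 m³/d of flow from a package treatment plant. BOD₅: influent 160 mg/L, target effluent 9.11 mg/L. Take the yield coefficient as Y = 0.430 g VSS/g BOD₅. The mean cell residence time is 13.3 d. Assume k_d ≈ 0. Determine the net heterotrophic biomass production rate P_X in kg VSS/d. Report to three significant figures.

P_X ≈ 16.9 kg VSS/d

No decay correction is needed, so Y_obs = Y = 0.430.
Mass of BOD₅ removed per day: Q(S₀ − S) = 260 × 150.9 g/m³ = 39.23 kg/d.
Biomass produced: P_X = Y_obs·Q·ΔS = 0.4300 × 39.23 ≈ 16.87 kg VSS/d.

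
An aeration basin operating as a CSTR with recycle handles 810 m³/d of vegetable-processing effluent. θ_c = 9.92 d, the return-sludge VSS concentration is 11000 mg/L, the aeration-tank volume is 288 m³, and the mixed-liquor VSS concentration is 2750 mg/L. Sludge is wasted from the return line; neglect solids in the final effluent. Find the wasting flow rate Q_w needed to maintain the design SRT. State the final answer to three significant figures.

Q_w ≈ 7.26 m³/d

Wasting from the return line (neglecting effluent solids): Q_w = V·X / (θ_c·X_r) = 288.0 × 2750 / (9.92 × 11000) = 7.258 m³/d.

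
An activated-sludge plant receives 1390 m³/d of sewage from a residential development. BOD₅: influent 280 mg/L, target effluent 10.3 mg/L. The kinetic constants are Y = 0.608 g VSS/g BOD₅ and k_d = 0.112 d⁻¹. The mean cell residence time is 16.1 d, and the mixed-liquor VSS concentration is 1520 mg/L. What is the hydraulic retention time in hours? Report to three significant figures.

Rearranging the biomass balance for a CMAS with decay, V = Y·Q·ΔS·θ_c / [X·(1+k_d θ_c)] = 0.608 × 1390 × (280 − 10.3) × 16.1 / [1520 × (1 + 0.112 × 16.1)] = 3.67×10^6 / 4261 = 861.2 m³.
HRT = V/Q = 861.2 m³ / 1390 m³·d⁻¹ = 0.6196 d × 24 = 14.87 h.

τ ≈ 14.9 h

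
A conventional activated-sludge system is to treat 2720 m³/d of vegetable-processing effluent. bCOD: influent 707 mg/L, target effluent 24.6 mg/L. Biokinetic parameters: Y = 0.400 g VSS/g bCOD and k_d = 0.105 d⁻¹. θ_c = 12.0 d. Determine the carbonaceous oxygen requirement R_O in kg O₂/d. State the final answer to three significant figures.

R_O ≈ 1390 kg O₂/d

Correct the yield for decay: Y_obs = Y/(1 + k_d θ_c) = 0.400 / (1 + 0.105 × 12.0) = 0.400 / 2.260 = 0.1770.
Q·(S₀ − S) = 2720 × (707 − 24.6) × 10⁻³ = 1856 kg/d removed.
P_X = Y_obs·Q·(S₀ − S) = 0.1770 × 1856 = 328.5 kg VSS/d.
Carbonaceous O₂ demand = substrate oxidised − cell-mass equivalent = 1856 − 1.42 × 328.5 = 1390 kg O₂/d.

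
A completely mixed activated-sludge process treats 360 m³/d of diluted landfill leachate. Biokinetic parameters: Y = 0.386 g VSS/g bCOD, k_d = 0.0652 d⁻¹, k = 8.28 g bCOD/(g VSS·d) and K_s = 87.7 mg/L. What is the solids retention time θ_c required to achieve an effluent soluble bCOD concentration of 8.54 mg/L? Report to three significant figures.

θ_c ≈ 4.58 d

From 1/θ_c = Y·k·S/(K_s + S) − k_d: Y·k·S/(K_s+S) = 0.386 × 8.28 × 8.54 / (87.7 + 8.54) = 0.2836 d⁻¹.
θ_c = 1/(μ − k_d) = 1/(0.2836 − 0.0652) = 1/0.2184 = 4.579 d.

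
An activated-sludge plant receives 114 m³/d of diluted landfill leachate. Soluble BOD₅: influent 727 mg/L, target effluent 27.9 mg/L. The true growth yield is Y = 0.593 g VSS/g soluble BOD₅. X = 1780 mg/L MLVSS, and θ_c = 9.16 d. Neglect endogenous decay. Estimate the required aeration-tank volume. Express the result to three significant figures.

V·X = Y·Q·ΔS·θ_c gives V = 0.593 × 114 × (727 − 27.9) × 9.16 / 1780 = 243.2 m³.

V ≈ 243 m³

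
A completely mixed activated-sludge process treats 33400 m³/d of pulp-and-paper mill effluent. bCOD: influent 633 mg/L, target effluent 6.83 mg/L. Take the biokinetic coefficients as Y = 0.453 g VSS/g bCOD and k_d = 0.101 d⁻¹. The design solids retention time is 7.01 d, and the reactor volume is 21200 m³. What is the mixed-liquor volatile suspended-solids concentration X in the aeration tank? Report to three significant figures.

From V·X·(1 + k_d·θ_c) = Y·Q·(S₀ − S)·θ_c: X = 0.453 × 33400 × (633 − 6.83) × 7.01 / [21200 × (1 + 0.101 × 7.01)] = 1834 mg/L.

X ≈ 1830 mg/L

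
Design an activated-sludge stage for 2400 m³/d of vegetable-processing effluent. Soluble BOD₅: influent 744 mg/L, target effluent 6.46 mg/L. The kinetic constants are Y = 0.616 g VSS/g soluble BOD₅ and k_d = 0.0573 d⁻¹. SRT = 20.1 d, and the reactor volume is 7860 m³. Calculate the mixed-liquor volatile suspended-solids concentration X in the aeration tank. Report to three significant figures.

X = Y·Q·ΔS·θ_c / [V·(1 + k_d θ_c)] = 0.616 × 2400 × (744 − 6.46) × 20.1 / [7860 × (1 + 0.0573 × 20.1)] = 1296 mg/L.

X ≈ 1300 mg/L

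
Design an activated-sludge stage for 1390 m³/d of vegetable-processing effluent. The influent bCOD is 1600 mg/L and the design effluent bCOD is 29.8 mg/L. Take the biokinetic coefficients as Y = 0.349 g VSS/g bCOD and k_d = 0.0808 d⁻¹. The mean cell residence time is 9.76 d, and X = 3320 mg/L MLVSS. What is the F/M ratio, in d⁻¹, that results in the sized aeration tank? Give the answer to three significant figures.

F/M ≈ 0.535 d⁻¹

From the SRT design equation V = Y Q (S₀−S) θ_c / [X (1 + k_d θ_c)] = 0.349 × 1390 × (1600 − 29.8) × 9.76 / [3320 × (1 + 0.0808 × 9.76)] = 7.43×10^6 / 5938 = 1252 m³.
F/M = applied load / biomass = Q·S₀/(V·X) = 1390 × 1600 / (1252 × 3320) = 0.5351 d⁻¹.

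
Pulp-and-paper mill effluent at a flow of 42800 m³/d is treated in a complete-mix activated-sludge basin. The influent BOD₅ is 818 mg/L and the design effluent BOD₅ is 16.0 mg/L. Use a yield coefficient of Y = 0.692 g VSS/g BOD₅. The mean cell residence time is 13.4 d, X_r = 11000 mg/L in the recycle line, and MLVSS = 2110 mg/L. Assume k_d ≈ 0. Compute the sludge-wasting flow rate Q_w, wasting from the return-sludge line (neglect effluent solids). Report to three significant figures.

With k_d = 0 the design equation reduces to V = Y Q (S₀−S) θ_c / X = 0.692 × 42800 × (818 − 16.0) × 13.4 / 2110 = 150850 m³.
θ_c = V·X/(Q_w·X_r) when wasting from the recycle, so Q_w = V·X/(θ_c·X_r) = 150850 × 2110 / (13.4 × 11000) = 2159 m³/d.

Q_w ≈ 2160 m³/d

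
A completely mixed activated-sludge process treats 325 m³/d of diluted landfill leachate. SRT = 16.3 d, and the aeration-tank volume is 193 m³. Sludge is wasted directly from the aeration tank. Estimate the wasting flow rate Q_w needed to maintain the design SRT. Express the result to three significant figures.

Q_w ≈ 11.8 m³/d

Wasting from the aeration tank: Q_w = V / θ_c = 193.0 / 16.3 = 11.84 m³/d.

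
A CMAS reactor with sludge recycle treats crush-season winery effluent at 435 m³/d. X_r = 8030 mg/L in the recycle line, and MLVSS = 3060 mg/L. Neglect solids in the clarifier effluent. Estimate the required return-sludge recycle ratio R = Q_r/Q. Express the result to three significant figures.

Solids balance on the clarifier gives (1+R)X = R·X_r, so R = X/(X_r − X) = 3060 / (8030 − 3060) = 0.6157.

R ≈ 0.616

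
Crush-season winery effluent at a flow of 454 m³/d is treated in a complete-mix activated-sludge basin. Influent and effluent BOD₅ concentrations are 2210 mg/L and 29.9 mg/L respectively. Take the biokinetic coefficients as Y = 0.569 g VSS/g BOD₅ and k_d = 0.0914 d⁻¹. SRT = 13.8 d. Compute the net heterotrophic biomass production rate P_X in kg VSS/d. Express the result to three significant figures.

The observed yield is Y_obs = Y/(1 + k_d·θ_c) = 0.569 / (1 + 0.0914 × 13.8) = 0.569 / 2.261 = 0.2516 g VSS per g BOD₅ removed.
Q·(S₀ − S) = 454 × (2210 − 29.9) × 10⁻³ = 989.8 kg/d removed.
So the net sludge growth is P_X = 0.2516 × 989.8 = 249.0 kg VSS/d.

P_X ≈ 249 kg VSS/d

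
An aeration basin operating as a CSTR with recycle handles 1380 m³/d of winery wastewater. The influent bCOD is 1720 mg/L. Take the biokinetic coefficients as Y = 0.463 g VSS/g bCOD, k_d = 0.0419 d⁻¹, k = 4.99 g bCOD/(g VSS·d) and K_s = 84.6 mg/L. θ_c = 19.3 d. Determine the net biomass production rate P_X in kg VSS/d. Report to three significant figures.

Effluent substrate depends only on kinetics and SRT: S = K_s(1 + k_d θ_c) / [θ_c(Yk − k_d) − 1] = 84.6 × (1 + 0.0419 × 19.3) / [19.3 × (0.463 × 4.99 − 0.0419) − 1] = 153.0 / 42.78 = 3.577 mg/L.
The observed yield is Y_obs = Y/(1 + k_d·θ_c) = 0.463 / (1 + 0.0419 × 19.3) = 0.463 / 1.809 = 0.2560 g VSS per g bCOD removed.
Q·(S₀ − S) = 1380 × (1720 − 3.58) × 10⁻³ = 2369 kg/d removed.
So the net sludge growth is P_X = 0.2560 × 2369 = 606.4 kg VSS/d.

P_X ≈ 606 kg VSS/d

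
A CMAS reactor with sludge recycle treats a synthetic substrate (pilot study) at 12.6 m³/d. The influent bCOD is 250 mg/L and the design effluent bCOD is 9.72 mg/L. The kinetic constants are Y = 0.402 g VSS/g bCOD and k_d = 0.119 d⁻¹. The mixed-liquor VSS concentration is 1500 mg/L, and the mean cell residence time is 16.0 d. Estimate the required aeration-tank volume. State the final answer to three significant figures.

V ≈ 4.47 m³

From the SRT design equation V = Y Q (S₀−S) θ_c / [X (1 + k_d θ_c)] = 0.402 × 12.6 × (250 − 9.72) × 16.0 / [1500 × (1 + 0.119 × 16.0)] = 1.95×10^4 / 4356 = 4.470 m³.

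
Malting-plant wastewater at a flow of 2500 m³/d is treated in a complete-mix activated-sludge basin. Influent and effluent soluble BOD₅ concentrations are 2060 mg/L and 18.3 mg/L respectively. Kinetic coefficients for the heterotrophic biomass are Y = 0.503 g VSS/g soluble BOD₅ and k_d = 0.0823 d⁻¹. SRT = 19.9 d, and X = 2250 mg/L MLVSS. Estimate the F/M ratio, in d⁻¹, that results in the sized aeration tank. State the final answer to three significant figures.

F/M ≈ 0.266 d⁻¹

Steady-state biomass mass balance: V·X·(1 + k_d·θ_c) = Y·Q·(S₀ − S)·θ_c, so V = 0.503 × 2500 × (2060 − 18.3) × 19.9 / [2250 × (1 + 0.0823 × 19.9)] = 5.11×10^7 / 5935 = 8609 m³.
Food-to-microorganism ratio F/M = Q S₀ / (V X) = 2500 × 2060 / (8609 × 2250) = 0.2659 d⁻¹.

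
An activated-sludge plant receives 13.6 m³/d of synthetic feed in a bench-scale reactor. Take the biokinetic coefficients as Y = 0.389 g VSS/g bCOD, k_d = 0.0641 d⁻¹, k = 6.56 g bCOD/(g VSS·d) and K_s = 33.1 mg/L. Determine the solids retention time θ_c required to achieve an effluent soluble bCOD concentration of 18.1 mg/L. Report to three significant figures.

θ_c ≈ 1.19 d

From 1/θ_c = Y·k·S/(K_s + S) − k_d: Y·k·S/(K_s+S) = 0.389 × 6.56 × 18.1 / (33.1 + 18.1) = 0.9021 d⁻¹.
1/θ_c = 0.9021 − 0.0641 = 0.8380 d⁻¹, so θ_c = 1.193 d.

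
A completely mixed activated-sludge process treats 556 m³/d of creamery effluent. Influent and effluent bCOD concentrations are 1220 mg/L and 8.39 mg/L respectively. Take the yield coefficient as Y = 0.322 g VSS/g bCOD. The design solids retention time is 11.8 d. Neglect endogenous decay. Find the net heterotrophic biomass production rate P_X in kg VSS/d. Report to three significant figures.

With endogenous decay neglected, the observed yield equals the true yield: Y_obs = Y = 0.322 g VSS/g bCOD.
Substrate removed = Q·(S₀ − S) = 556 m³/d × (1220 − 8.39) g/m³ = 6.74×10^5 g/d = 673.7 kg/d.
Net biomass production P_X = Y_obs × Q·(S₀ − S) = 0.3220 × 673.7 = 216.9 kg VSS/d.

P_X ≈ 217 kg VSS/d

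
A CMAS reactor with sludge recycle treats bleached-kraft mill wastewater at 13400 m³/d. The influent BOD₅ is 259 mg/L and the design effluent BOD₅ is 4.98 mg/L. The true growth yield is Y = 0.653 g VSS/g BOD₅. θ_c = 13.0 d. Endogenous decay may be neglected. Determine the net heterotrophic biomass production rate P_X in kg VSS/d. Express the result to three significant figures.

Since k_d ≈ 0, Y_obs = Y = 0.653 g VSS/g BOD₅.
Mass of BOD₅ removed per day: Q(S₀ − S) = 13400 × 254.0 g/m³ = 3404 kg/d.
Net biomass production P_X = Y_obs × Q·(S₀ − S) = 0.6530 × 3404 = 2223 kg VSS/d.

P_X ≈ 2220 kg VSS/d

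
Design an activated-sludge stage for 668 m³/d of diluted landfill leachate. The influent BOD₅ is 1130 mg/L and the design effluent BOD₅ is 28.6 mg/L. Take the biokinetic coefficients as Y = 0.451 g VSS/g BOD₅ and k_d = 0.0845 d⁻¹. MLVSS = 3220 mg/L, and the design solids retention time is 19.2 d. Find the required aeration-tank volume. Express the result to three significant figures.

V ≈ 754 m³

Steady-state biomass mass balance: V·X·(1 + k_d·θ_c) = Y·Q·(S₀ − S)·θ_c, so V = 0.451 × 668 × (1130 − 28.6) × 19.2 / [3220 × (1 + 0.0845 × 19.2)] = 6.37×10^6 / 8444 = 754.5 m³.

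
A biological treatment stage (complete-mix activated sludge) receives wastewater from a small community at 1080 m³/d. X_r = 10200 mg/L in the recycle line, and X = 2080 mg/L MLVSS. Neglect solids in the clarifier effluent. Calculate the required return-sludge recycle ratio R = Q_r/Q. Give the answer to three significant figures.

R = Q_r/Q = X/(X_r − X) = 2080 / (10200 − 2080) = 0.2562.

R ≈ 0.256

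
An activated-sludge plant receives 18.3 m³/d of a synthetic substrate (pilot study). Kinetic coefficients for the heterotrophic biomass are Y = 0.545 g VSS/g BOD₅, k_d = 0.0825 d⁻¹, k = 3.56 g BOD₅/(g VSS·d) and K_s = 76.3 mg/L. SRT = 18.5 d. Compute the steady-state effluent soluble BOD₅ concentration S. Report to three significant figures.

From the Monod/SRT balance for a CMAS, S = K_s·(1+k_d θ_c)/[θ_c·(Y k − k_d) − 1] = 76.3 × (1 + 0.0825 × 18.5) / [18.5 × (0.545 × 3.56 − 0.0825) − 1] = 192.8 / 33.37 = 5.777 mg/L.

S ≈ 5.78 mg/L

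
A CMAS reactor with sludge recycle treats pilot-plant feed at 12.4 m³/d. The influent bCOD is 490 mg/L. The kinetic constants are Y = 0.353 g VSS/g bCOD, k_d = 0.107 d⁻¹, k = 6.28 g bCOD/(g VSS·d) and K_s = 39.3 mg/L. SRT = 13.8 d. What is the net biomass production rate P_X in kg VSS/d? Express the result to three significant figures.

Effluent substrate depends only on kinetics and SRT: S = K_s(1 + k_d θ_c) / [θ_c(Yk − k_d) − 1] = 39.3 × (1 + 0.107 × 13.8) / [13.8 × (0.353 × 6.28 − 0.107) − 1] = 97.33 / 28.12 = 3.462 mg/L.
Observed yield with endogenous decay: Y_obs = Y / (1 + k_d·θ_c) = 0.353 / (1 + 0.107 × 13.8) = 0.353 / 2.477 = 0.1425 g VSS/g bCOD.
Mass of bCOD removed per day: Q(S₀ − S) = 12.4 × 486.5 g/m³ = 6.033 kg/d.
Net biomass production P_X = Y_obs × Q·(S₀ − S) = 0.1425 × 6.033 = 0.8599 kg VSS/d.

P_X ≈ 0.860 kg VSS/d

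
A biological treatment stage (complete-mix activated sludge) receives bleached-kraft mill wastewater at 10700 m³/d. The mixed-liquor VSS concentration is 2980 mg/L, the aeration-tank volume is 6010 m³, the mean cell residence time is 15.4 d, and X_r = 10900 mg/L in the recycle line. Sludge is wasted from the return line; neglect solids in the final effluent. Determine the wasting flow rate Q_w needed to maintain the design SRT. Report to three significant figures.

Q_w ≈ 107 m³/d

θ_c = V·X/(Q_w·X_r) when wasting from the recycle, so Q_w = V·X/(θ_c·X_r) = 6010 × 2980 / (15.4 × 10900) = 106.7 m³/d.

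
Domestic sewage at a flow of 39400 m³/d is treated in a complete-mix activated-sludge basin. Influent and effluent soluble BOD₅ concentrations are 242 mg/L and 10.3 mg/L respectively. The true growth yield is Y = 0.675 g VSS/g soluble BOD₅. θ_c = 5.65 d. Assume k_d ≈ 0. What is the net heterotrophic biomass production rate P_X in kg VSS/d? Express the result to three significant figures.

P_X ≈ 6160 kg VSS/d

No decay correction is needed, so Y_obs = Y = 0.675.
Q·(S₀ − S) = 39400 × (242 − 10.3) × 10⁻³ = 9129 kg/d removed.
So the net sludge growth is P_X = 0.6750 × 9129 = 6162 kg VSS/d.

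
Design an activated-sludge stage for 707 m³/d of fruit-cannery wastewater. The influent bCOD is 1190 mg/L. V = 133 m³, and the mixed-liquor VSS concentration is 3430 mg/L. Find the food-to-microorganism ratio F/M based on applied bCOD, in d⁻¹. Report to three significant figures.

F/M ≈ 1.84 d⁻¹

F/M = applied load / biomass = Q·S₀/(V·X) = 707 × 1190 / (133.0 × 3430) = 1.844 d⁻¹.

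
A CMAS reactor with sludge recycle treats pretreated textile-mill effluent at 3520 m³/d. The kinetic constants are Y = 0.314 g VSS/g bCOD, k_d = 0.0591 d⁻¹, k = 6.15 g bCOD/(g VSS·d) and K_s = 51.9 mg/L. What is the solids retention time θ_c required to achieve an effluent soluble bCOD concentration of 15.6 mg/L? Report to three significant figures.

θ_c ≈ 2.58 d

At the target effluent, Y k S/(K_s+S) = 0.314×6.15×15.6/67.50 = 0.4463 d⁻¹.
Then 1/θ_c = μ − k_d = 0.4463 − 0.0591 = 0.3872 d⁻¹, giving θ_c = 2.583 d.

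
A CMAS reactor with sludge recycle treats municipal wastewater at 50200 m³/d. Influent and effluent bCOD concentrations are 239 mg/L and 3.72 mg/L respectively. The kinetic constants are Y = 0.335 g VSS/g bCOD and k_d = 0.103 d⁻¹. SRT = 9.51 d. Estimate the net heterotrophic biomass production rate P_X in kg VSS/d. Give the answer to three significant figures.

Observed yield with endogenous decay: Y_obs = Y / (1 + k_d·θ_c) = 0.335 / (1 + 0.103 × 9.51) = 0.335 / 1.980 = 0.1692 g VSS/g bCOD.
Substrate removed = Q·(S₀ − S) = 50200 m³/d × (239 − 3.72) g/m³ = 1.18×10^7 g/d = 11811 kg/d.
Net biomass production P_X = Y_obs × Q·(S₀ − S) = 0.1692 × 11811 = 1999 kg VSS/d.

P_X ≈ 2000 kg VSS/d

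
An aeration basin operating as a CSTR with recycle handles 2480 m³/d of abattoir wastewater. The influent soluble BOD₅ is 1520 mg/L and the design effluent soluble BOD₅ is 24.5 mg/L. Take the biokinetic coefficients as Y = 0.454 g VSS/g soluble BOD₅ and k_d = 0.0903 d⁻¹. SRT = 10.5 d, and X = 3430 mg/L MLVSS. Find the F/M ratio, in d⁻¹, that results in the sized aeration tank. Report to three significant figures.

F/M ≈ 0.415 d⁻¹

Steady-state biomass mass balance: V·X·(1 + k_d·θ_c) = Y·Q·(S₀ − S)·θ_c, so V = 0.454 × 2480 × (1520 − 24.5) × 10.5 / [3430 × (1 + 0.0903 × 10.5)] = 1.77×10^7 / 6682 = 2646 m³.
Food-to-microorganism ratio F/M = Q S₀ / (V X) = 2480 × 1520 / (2646 × 3430) = 0.4154 d⁻¹.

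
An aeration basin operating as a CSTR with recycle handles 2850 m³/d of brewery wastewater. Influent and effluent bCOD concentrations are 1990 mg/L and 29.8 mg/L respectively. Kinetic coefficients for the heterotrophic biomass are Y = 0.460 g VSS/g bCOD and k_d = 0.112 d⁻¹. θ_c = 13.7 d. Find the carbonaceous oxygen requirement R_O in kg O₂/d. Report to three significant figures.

Correct the yield for decay: Y_obs = Y/(1 + k_d θ_c) = 0.460 / (1 + 0.112 × 13.7) = 0.460 / 2.534 = 0.1815.
Mass of bCOD removed per day: Q(S₀ − S) = 2850 × 1960 g/m³ = 5587 kg/d.
P_X = Y_obs·Q·(S₀ − S) = 0.1815 × 5587 = 1014 kg VSS/d.
R_O = Q·ΔS − 1.42 P_X = 5587 − 1440 = 4147 kg O₂/d.

R_O ≈ 4150 kg O₂/d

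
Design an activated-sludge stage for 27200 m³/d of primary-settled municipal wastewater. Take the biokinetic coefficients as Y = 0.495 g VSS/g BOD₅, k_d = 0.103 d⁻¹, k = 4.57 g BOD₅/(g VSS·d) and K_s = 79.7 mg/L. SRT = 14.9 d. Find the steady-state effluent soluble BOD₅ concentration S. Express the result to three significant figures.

Effluent substrate depends only on kinetics and SRT: S = K_s(1 + k_d θ_c) / [θ_c(Yk − k_d) − 1] = 79.7 × (1 + 0.103 × 14.9) / [14.9 × (0.495 × 4.57 − 0.103) − 1] = 202.0 / 31.17 = 6.481 mg/L.

S ≈ 6.48 mg/L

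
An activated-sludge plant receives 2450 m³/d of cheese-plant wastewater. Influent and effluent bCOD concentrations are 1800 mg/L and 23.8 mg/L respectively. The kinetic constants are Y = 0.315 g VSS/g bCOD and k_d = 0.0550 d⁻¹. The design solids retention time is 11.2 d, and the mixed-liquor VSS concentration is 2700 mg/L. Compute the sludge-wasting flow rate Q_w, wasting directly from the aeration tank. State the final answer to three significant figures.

From the SRT design equation V = Y Q (S₀−S) θ_c / [X (1 + k_d θ_c)] = 0.315 × 2450 × (1800 − 23.8) × 11.2 / [2700 × (1 + 0.0550 × 11.2)] = 1.54×10^7 / 4363 = 3519 m³.
With mixed-liquor wasting, θ_c = V/Q_w, so Q_w = V/θ_c = 3519/11.2 = 314.2 m³/d.

Q_w ≈ 314 m³/d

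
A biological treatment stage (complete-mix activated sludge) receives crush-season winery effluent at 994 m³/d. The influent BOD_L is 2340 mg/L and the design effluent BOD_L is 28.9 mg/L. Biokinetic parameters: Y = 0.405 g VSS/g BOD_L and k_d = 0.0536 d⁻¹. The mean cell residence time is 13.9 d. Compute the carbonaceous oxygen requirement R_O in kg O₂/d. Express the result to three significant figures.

R_O ≈ 1540 kg O₂/d

Observed yield with endogenous decay: Y_obs = Y / (1 + k_d·θ_c) = 0.405 / (1 + 0.0536 × 13.9) = 0.405 / 1.745 = 0.2321 g VSS/g BOD_L.
Substrate removed = Q·(S₀ − S) = 994 m³/d × (2340 − 28.9) g/m³ = 2.3×10^6 g/d = 2297 kg/d.
Biomass synthesised: P_X = Y_obs × 2297 = 533.2 kg VSS/d.
R_O = Q·(S₀ − S) − 1.42·P_X = 2297 − 1.42 × 533.2 = 1540 kg O₂/d.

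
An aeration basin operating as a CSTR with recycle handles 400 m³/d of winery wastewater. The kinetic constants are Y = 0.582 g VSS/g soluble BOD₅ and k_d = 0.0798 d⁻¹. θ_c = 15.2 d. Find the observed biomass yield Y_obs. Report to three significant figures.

Y_obs ≈ 0.263 g VSS/g soluble BOD₅

Correct the yield for decay: Y_obs = Y/(1 + k_d θ_c) = 0.582 / (1 + 0.0798 × 15.2) = 0.582 / 2.213 = 0.2630.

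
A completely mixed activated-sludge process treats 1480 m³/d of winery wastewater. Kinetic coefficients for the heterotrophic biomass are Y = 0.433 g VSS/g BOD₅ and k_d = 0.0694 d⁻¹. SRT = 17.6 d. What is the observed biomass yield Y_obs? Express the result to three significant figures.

Y_obs ≈ 0.195 g VSS/g BOD₅

Observed yield with endogenous decay: Y_obs = Y / (1 + k_d·θ_c) = 0.433 / (1 + 0.0694 × 17.6) = 0.433 / 2.221 = 0.1949 g VSS/g BOD₅.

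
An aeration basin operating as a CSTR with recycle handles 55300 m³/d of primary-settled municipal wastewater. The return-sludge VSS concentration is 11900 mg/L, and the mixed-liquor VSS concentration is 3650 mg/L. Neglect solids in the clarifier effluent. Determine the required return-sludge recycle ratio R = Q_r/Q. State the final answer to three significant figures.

Mass balance around the secondary clarifier (neglecting effluent solids): R = X / (X_r − X) = 3650 / (11900 − 3650) = 0.4424.

R ≈ 0.442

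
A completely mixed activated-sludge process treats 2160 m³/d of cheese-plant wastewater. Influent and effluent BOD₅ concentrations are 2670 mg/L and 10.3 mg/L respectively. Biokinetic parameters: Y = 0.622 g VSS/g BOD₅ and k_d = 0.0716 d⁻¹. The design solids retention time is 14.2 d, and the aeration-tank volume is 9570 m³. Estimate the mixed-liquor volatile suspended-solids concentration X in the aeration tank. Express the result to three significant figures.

From V·X·(1 + k_d·θ_c) = Y·Q·(S₀ − S)·θ_c: X = 0.622 × 2160 × (2670 − 10.3) × 14.2 / [9570 × (1 + 0.0716 × 14.2)] = 2629 mg/L.

X ≈ 2630 mg/L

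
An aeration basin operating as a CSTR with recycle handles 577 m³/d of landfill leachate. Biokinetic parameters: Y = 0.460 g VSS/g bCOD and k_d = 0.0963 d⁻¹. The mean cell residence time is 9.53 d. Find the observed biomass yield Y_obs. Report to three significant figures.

The observed yield is Y_obs = Y/(1 + k_d·θ_c) = 0.460 / (1 + 0.0963 × 9.53) = 0.460 / 1.918 = 0.2399 g VSS per g bCOD removed.

Y_obs ≈ 0.240 g VSS/g bCOD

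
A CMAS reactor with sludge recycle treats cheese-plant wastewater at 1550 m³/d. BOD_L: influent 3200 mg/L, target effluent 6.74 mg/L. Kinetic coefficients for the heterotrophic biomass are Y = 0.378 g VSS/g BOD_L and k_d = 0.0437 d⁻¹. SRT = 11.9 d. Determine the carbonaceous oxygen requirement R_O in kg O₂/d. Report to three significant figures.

R_O ≈ 3200 kg O₂/d

The observed yield is Y_obs = Y/(1 + k_d·θ_c) = 0.378 / (1 + 0.0437 × 11.9) = 0.378 / 1.520 = 0.2487 g VSS per g BOD_L removed.
ΔS = 3200 − 6.74 = 3193 mg/L, so the substrate removal rate is 1550 × 3193/1000 = 4950 kg BOD_L/d.
P_X = Y_obs·Q·(S₀ − S) = 0.2487 × 4950 = 1231 kg VSS/d.
R_O = Q·ΔS − 1.42 P_X = 4950 − 1748 = 3202 kg O₂/d.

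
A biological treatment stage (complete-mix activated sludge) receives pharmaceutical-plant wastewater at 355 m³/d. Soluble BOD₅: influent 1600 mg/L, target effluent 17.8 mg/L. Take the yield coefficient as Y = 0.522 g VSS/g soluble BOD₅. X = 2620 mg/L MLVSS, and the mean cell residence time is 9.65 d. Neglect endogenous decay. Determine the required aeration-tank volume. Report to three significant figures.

With k_d = 0 the design equation reduces to V = Y Q (S₀−S) θ_c / X = 0.522 × 355 × (1600 − 17.8) × 9.65 / 2620 = 1080 m³.

V ≈ 1080 m³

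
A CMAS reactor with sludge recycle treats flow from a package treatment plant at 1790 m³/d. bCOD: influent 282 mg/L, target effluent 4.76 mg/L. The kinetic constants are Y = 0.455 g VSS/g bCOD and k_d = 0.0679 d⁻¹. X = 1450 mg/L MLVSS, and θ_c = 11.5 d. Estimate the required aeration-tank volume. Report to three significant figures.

V ≈ 1010 m³

From the SRT design equation V = Y Q (S₀−S) θ_c / [X (1 + k_d θ_c)] = 0.455 × 1790 × (282 − 4.76) × 11.5 / [1450 × (1 + 0.0679 × 11.5)] = 2.6×10^6 / 2582 = 1006 m³.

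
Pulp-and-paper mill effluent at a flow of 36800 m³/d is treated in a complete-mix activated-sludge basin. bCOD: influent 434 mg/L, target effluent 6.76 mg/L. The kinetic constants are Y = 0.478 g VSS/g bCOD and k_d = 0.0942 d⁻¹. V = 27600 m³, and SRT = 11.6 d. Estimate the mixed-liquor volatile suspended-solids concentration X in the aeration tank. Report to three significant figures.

Solving the biomass balance for X: X = Y Q (S₀−S) θ_c / [V (1+k_d θ_c)] = 0.478 × 36800 × (434 − 6.76) × 11.6 / [27600 × (1 + 0.0942 × 11.6)] = 1509 mg/L.

X ≈ 1510 mg/L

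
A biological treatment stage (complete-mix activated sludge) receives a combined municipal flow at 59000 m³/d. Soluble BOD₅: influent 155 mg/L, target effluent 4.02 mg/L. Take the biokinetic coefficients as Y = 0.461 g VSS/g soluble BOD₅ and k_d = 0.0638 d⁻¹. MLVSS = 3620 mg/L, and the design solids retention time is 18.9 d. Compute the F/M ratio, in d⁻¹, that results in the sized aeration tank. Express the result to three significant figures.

F/M ≈ 0.260 d⁻¹

From the SRT design equation V = Y Q (S₀−S) θ_c / [X (1 + k_d θ_c)] = 0.461 × 59000 × (155 − 4.02) × 18.9 / [3620 × (1 + 0.0638 × 18.9)] = 7.76×10^7 / 7985 = 9720 m³.
F/M = applied load / biomass = Q·S₀/(V·X) = 59000 × 155 / (9720 × 3620) = 0.2599 d⁻¹.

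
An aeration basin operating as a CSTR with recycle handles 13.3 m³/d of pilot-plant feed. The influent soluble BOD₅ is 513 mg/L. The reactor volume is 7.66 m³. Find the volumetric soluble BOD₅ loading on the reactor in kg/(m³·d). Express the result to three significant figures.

L_v ≈ 0.891 kg soluble BOD₅/(m³·d)

Volumetric loading L_v = Q·S₀ / V = 13.3 × 513 g/m³ / 7.660 m³ = 890.7 g/(m³·d) = 0.8907 kg soluble BOD₅/(m³·d).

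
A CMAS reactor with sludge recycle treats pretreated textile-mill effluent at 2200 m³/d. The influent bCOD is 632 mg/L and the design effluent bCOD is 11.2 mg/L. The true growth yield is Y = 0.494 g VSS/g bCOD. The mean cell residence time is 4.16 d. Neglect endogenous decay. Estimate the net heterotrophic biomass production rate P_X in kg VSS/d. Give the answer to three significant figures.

With endogenous decay neglected, the observed yield equals the true yield: Y_obs = Y = 0.494 g VSS/g bCOD.
ΔS = 632 − 11.2 = 620.8 mg/L, so the substrate removal rate is 2200 × 620.8/1000 = 1366 kg bCOD/d.
Net biomass production P_X = Y_obs × Q·(S₀ − S) = 0.4940 × 1366 = 674.7 kg VSS/d.

P_X ≈ 675 kg VSS/d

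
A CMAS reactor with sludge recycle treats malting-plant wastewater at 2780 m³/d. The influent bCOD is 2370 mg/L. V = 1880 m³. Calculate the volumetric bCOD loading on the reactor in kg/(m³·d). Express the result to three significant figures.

L_v = Q S₀ / V = 2780 × 2370 × 10⁻³ / 1880 = 3.505 kg/(m³·d).

L_v ≈ 3.50 kg bCOD/(m³·d)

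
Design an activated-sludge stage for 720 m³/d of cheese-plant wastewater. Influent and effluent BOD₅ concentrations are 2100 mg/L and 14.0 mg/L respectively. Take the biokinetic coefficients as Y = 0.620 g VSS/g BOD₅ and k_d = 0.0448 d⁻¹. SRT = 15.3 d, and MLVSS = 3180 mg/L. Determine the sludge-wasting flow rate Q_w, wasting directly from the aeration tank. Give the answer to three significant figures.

Steady-state biomass mass balance: V·X·(1 + k_d·θ_c) = Y·Q·(S₀ − S)·θ_c, so V = 0.620 × 720 × (2100 − 14.0) × 15.3 / [3180 × (1 + 0.0448 × 15.3)] = 1.42×10^7 / 5360 = 2658 m³.
With mixed-liquor wasting, θ_c = V/Q_w, so Q_w = V/θ_c = 2658/15.3 = 173.7 m³/d.

Q_w ≈ 174 m³/d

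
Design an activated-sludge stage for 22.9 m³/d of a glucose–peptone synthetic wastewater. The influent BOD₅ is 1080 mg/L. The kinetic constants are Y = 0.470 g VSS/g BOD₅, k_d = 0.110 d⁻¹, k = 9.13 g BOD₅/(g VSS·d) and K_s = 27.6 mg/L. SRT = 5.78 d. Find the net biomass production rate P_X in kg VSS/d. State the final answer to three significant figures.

P_X ≈ 7.09 kg VSS/d

Effluent substrate depends only on kinetics and SRT: S = K_s(1 + k_d θ_c) / [θ_c(Yk − k_d) − 1] = 27.6 × (1 + 0.110 × 5.78) / [5.78 × (0.470 × 9.13 − 0.110) − 1] = 45.15 / 23.17 = 1.949 mg/L.
Y_obs = Y / (1 + k_d θ_c) = 0.470 / (1 + 0.110 × 5.78) = 0.470 / 1.636 = 0.2873.
ΔS = 1080 − 1.95 = 1078 mg/L, so the substrate removal rate is 22.9 × 1078/1000 = 24.69 kg BOD₅/d.
Net biomass production P_X = Y_obs × Q·(S₀ − S) = 0.2873 × 24.69 = 7.093 kg VSS/d.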